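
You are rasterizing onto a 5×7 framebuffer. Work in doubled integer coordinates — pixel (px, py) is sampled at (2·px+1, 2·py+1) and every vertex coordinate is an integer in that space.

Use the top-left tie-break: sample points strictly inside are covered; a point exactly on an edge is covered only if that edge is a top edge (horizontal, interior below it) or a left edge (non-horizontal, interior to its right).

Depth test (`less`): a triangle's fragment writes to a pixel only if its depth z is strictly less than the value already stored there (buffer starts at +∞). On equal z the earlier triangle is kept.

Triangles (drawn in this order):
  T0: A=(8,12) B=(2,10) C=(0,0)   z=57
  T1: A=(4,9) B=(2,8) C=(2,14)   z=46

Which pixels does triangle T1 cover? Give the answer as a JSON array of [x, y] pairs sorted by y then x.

T0:
  2·area = 56
  edge (8, 12)→(2, 10): d=(-6,-2) top-left  bias=+0
  edge (2, 10)→(0, 0): d=(-2,-10) top-left  bias=+0
  edge (0, 0)→(8, 12): d=(8,12) right/bottom  bias=-1
    (0,1)@(1, 3): e=[40,4,12] → #
    (1,1)@(3, 3): e=[44,24,-12] → ·
    (0,2)@(1, 5): e=[28,0,28] → #  [on edge]
    (1,2)@(3, 5): e=[32,20,4] → #
    (2,2)@(5, 5): e=[36,40,-20] → ·
    (0,3)@(1, 7): e=[16,-4,44] → ·
    (1,3)@(3, 7): e=[20,16,20] → #
    (2,3)@(5, 7): e=[24,36,-4] → ·
    (1,4)@(3, 9): e=[8,12,36] → #
    (2,4)@(5, 9): e=[12,32,12] → #
    (3,4)@(7, 9): e=[16,52,-12] → ·
    (1,5)@(3, 11): e=[-4,8,52] → ·
    (2,5)@(5, 11): e=[0,28,28] → #  [on edge]
  covered (8 px):
    · · · · ·
    # · · · ·
    # # · · ·
    · # · · ·
    · # # · ·
    · · # # ·
    · · · · ·
T1:
  2·area = 12  (B↔C swapped to make it positive)
  edge (4, 9)→(2, 14): d=(-2,5) right/bottom  bias=-1
  edge (2, 14)→(2, 8): d=(0,-6) top-left  bias=+0
  edge (2, 8)→(4, 9): d=(2,1) right/bottom  bias=-1
    (1,4)@(3, 9): e=[5,6,1] → #
    (2,4)@(5, 9): e=[-5,18,-1] → ·
    (1,5)@(3, 11): e=[1,6,5] → #
    (2,5)@(5, 11): e=[-9,18,3] → ·
    (1,6)@(3, 13): e=[-3,6,9] → ·
  covered (2 px):
    · · · · ·
    · · · · ·
    · · · · ·
    · · · · ·
    · # · · ·
    · # · · ·
    · · · · ·

Result: [[1,4],[1,5]]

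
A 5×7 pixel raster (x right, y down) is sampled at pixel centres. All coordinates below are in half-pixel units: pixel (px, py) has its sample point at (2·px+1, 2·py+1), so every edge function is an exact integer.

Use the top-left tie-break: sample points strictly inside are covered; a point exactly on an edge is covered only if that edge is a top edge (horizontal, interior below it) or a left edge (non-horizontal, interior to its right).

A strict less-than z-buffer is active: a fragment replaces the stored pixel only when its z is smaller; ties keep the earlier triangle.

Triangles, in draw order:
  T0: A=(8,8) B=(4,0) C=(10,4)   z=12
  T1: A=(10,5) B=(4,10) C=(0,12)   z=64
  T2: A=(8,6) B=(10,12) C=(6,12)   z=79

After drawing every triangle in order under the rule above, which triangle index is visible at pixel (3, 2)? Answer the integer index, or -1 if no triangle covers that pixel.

T0:
  2·area = 32
  edge (8, 8)→(4, 0): d=(-4,-8) top-left  bias=+0
  edge (4, 0)→(10, 4): d=(6,4) right/bottom  bias=-1
  edge (10, 4)→(8, 8): d=(-2,4) right/bottom  bias=-1
    (2,0)@(5, 1): e=[4,2,26] → X
    (3,0)@(7, 1): e=[20,-6,18] → .
    (2,1)@(5, 3): e=[-4,14,22] → .
    (3,1)@(7, 3): e=[12,6,14] → X
    (4,1)@(9, 3): e=[28,-2,6] → .
    (3,2)@(7, 5): e=[4,18,10] → X
    (4,2)@(9, 5): e=[20,10,2] → X
    (3,3)@(7, 7): e=[-4,30,6] → .
    (4,3)@(9, 7): e=[12,22,-2] → .
  covered (4 px):
    . . X . .
    . . . X .
    . . . X X
    . . . . .
    . . . . .
    . . . . .
    . . . . .
T1:
  2·area = 8
  edge (10, 5)→(4, 10): d=(-6,5) right/bottom  bias=-1
  edge (4, 10)→(0, 12): d=(-4,2) right/bottom  bias=-1
  edge (0, 12)→(10, 5): d=(10,-7) top-left  bias=+0
    (2,4)@(5, 9): e=[1,2,5] → X
    (3,4)@(7, 9): e=[-9,-2,19] → .
    (2,5)@(5, 11): e=[-11,-6,25] → .
  covered (1 px):
    . . . . .
    . . . . .
    . . . . .
    . . . . .
    . . X . .
    . . . . .
    . . . . .
T2:
  2·area = 24
  edge (8, 6)→(10, 12): d=(2,6) right/bottom  bias=-1
  edge (10, 12)→(6, 12): d=(-4,0) right/bottom  bias=-1
  edge (6, 12)→(8, 6): d=(2,-6) top-left  bias=+0
    (3,1)@(7, 3): e=[0,36,-12] → .  [on edge]
    (4,1)@(9, 3): e=[-12,36,0] → .  [on edge]
    (3,4)@(7, 9): e=[12,12,0] → X  [on edge]
    (4,4)@(9, 9): e=[0,12,12] → .  [on edge]
    (3,5)@(7, 11): e=[16,4,4] → X
    (4,5)@(9, 11): e=[4,4,16] → X
    (3,6)@(7, 13): e=[20,-4,8] → .
    (4,6)@(9, 13): e=[8,-4,20] → .
  covered (3 px):
    . . . . .
    . . . . .
    . . . . .
    . . . . .
    . . . X .
    . . . X X
    . . . . .

Z-buffer (winner per pixel, '.' = empty):
  . . 0 . .
  . . . 0 .
  . . . 0 0
  . . . . .
  . . 1 2 .
  . . . 2 2
  . . . . .

Answer: 0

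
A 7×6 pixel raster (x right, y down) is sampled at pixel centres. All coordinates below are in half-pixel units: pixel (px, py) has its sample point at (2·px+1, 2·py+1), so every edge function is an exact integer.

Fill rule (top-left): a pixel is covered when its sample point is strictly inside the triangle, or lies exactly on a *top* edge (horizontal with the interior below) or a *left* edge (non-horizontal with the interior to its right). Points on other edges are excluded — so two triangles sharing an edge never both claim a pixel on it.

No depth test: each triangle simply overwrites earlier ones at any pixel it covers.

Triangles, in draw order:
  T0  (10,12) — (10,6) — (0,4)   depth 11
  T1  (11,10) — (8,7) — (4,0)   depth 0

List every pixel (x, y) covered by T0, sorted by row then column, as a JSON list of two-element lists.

T0:
  2·area = 60  (B↔C swapped to make it positive)
  edge (10, 12)→(0, 4): d=(-10,-8) top-left  bias=+0
  edge (0, 4)→(10, 6): d=(10,2) right/bottom  bias=-1
  edge (10, 6)→(10, 12): d=(0,6) right/bottom  bias=-1
    (1,2)@(3, 5): e=[14,4,42] → #
    (2,2)@(5, 5): e=[30,0,30] → ·  [on edge]
    (1,3)@(3, 7): e=[-6,24,42] → ·
    (2,3)@(5, 7): e=[10,20,30] → #
    (3,3)@(7, 7): e=[26,16,18] → #
    (4,3)@(9, 7): e=[42,12,6] → #
    (5,3)@(11, 7): e=[58,8,-6] → ·
    (2,4)@(5, 9): e=[-10,40,30] → ·
    (3,4)@(7, 9): e=[6,36,18] → #
    (5,4)@(11, 9): e=[38,28,-6] → ·
    (3,5)@(7, 11): e=[-14,56,18] → ·
    (4,5)@(9, 11): e=[2,52,6] → #
  covered (7 px):
    · · · · · · ·
    · · · · · · ·
    · # · · · · ·
    · · # # # · ·
    · · · # # · ·
    · · · · # · ·
T1:
  2·area = 9
  edge (11, 10)→(8, 7): d=(-3,-3) top-left  bias=+0
  edge (8, 7)→(4, 0): d=(-4,-7) top-left  bias=+0
  edge (4, 0)→(11, 10): d=(7,10) right/bottom  bias=-1
    (3,2)@(7, 5): e=[3,1,5] → #
    (4,2)@(9, 5): e=[9,15,-15] → ·
    (3,3)@(7, 7): e=[-3,-7,19] → ·
  covered (1 px):
    · · · · · · ·
    · · · · · · ·
    · · · # · · ·
    · · · · · · ·
    · · · · · · ·
    · · · · · · ·

Answer: [[1,2],[2,3],[3,3],[4,3],[3,4],[4,4],[4,5]]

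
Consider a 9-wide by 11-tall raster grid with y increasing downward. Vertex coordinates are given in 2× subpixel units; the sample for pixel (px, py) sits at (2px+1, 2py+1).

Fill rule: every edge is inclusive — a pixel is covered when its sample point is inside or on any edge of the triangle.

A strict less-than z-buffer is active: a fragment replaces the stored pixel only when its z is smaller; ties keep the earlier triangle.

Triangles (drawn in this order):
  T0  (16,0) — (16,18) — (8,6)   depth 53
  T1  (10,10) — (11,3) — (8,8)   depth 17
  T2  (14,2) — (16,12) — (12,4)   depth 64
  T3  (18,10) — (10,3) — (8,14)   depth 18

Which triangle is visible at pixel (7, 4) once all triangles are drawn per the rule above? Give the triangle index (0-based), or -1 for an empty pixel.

T0:
  2·area = 144
  edge (16, 0)→(16, 18): d=(0,18) inclusive
  edge (16, 18)→(8, 6): d=(-8,-12) inclusive
  edge (8, 6)→(16, 0): d=(8,-6) inclusive
    (7,0)@(15, 1): e=[18,124,2] → █
    (8,0)@(17, 1): e=[-18,148,14] → ·
    (6,1)@(13, 3): e=[54,84,6] → █
    (8,1)@(17, 3): e=[-18,132,30] → ·
    (5,2)@(11, 5): e=[90,44,10] → █
    (8,2)@(17, 5): e=[-18,116,46] → ·
    (4,3)@(9, 7): e=[126,4,14] → █
    (8,3)@(17, 7): e=[-18,100,62] → ·
    (4,4)@(9, 9): e=[126,-12,30] → ·
    (5,4)@(11, 9): e=[90,12,42] → █
    (8,4)@(17, 9): e=[-18,84,78] → ·
    (5,5)@(11, 11): e=[90,-4,58] → ·
  covered (18 px):
    · · · · · · · █ ·
    · · · · · · █ █ ·
    · · · · · █ █ █ ·
    · · · · █ █ █ █ ·
    · · · · · █ █ █ ·
    · · · · · · █ █ ·
    · · · · · · █ █ ·
    · · · · · · · █ ·
    · · · · · · · · ·
    · · · · · · · · ·
    · · · · · · · · ·
T1:
  2·area = 16  (B↔C swapped to make it positive)
  edge (10, 10)→(8, 8): d=(-2,-2) inclusive
  edge (8, 8)→(11, 3): d=(3,-5) inclusive
  edge (11, 3)→(10, 10): d=(-1,7) inclusive
    (0,0)@(1, 1): e=[0,-56,72] → ·  [on edge]
    (1,1)@(3, 3): e=[0,-40,56] → ·  [on edge]
    (5,1)@(11, 3): e=[16,0,0] → █  [on edge]
    (6,1)@(13, 3): e=[20,10,-14] → ·
    (2,2)@(5, 5): e=[0,-24,40] → ·  [on edge]
    (5,2)@(11, 5): e=[12,6,-2] → ·
    (3,3)@(7, 7): e=[0,-8,24] → ·  [on edge]
    (4,3)@(9, 7): e=[4,2,10] → █
    (5,3)@(11, 7): e=[8,12,-4] → ·
    (4,4)@(9, 9): e=[0,8,8] → █  [on edge]
    (5,4)@(11, 9): e=[4,18,-6] → ·
    (4,5)@(9, 11): e=[-4,14,6] → ·
    (5,5)@(11, 11): e=[0,24,-8] → ·  [on edge]
    (2,6)@(5, 13): e=[-16,0,32] → ·  [on edge]
    (6,6)@(13, 13): e=[0,40,-24] → ·  [on edge]
    (7,7)@(15, 15): e=[0,56,-40] → ·  [on edge]
    (4,8)@(9, 17): e=[-16,32,0] → ·  [on edge]
    (8,8)@(17, 17): e=[0,72,-56] → ·  [on edge]
  covered (3 px):
    · · · · · · · · ·
    · · · · · █ · · ·
    · · · · · · · · ·
    · · · · █ · · · ·
    · · · · █ · · · ·
    · · · · · · · · ·
    · · · · · · · · ·
    · · · · · · · · ·
    · · · · · · · · ·
    · · · · · · · · ·
    · · · · · · · · ·
T2:
  2·area = 24
  edge (14, 2)→(16, 12): d=(2,10) inclusive
  edge (16, 12)→(12, 4): d=(-4,-8) inclusive
  edge (12, 4)→(14, 2): d=(2,-2) inclusive
    (7,0)@(15, 1): e=[-12,36,0] → ·  [on edge]
    (6,1)@(13, 3): e=[12,12,0] → █  [on edge]
    (7,1)@(15, 3): e=[-8,28,4] → ·
    (5,2)@(11, 5): e=[36,-12,0] → ·  [on edge]
    (6,2)@(13, 5): e=[16,4,4] → █
    (7,2)@(15, 5): e=[-4,20,8] → ·
    (4,3)@(9, 7): e=[60,-36,0] → ·  [on edge]
    (6,3)@(13, 7): e=[20,-4,8] → ·
    (7,3)@(15, 7): e=[0,12,12] → █  [on edge]
    (8,3)@(17, 7): e=[-20,28,16] → ·
    (3,4)@(7, 9): e=[84,-60,0] → ·  [on edge]
    (7,4)@(15, 9): e=[4,4,16] → █
    (2,5)@(5, 11): e=[108,-84,0] → ·  [on edge]
    (1,6)@(3, 13): e=[132,-108,0] → ·  [on edge]
    (0,7)@(1, 15): e=[156,-132,0] → ·  [on edge]
    (8,8)@(17, 17): e=[0,-12,36] → ·  [on edge]
  covered (4 px):
    · · · · · · · · ·
    · · · · · · █ · ·
    · · · · · · █ · ·
    · · · · · · · █ ·
    · · · · · · · █ ·
    · · · · · · · · ·
    · · · · · · · · ·
    · · · · · · · · ·
    · · · · · · · · ·
    · · · · · · · · ·
    · · · · · · · · ·
T3:
  2·area = 102  (B↔C swapped to make it positive)
  edge (18, 10)→(8, 14): d=(-10,4) inclusive
  edge (8, 14)→(10, 3): d=(2,-11) inclusive
  edge (10, 3)→(18, 10): d=(8,7) inclusive
    (5,2)@(11, 5): e=[78,15,9] → █
    (6,2)@(13, 5): e=[70,37,-5] → ·
    (5,3)@(11, 7): e=[58,19,25] → █
    (6,3)@(13, 7): e=[50,41,11] → █
    (7,3)@(15, 7): e=[42,63,-3] → ·
    (4,4)@(9, 9): e=[46,1,55] → █
    (7,4)@(15, 9): e=[22,67,13] → █
    (8,4)@(17, 9): e=[14,89,-1] → ·
    (4,5)@(9, 11): e=[26,5,71] → █
    (8,5)@(17, 11): e=[-6,93,15] → ·
    (4,6)@(9, 13): e=[6,9,87] → █
    (5,6)@(11, 13): e=[-2,31,73] → ·
  covered (12 px):
    · · · · · · · · ·
    · · · · · · · · ·
    · · · · · █ · · ·
    · · · · · █ █ · ·
    · · · · █ █ █ █ ·
    · · · · █ █ █ █ ·
    · · · · █ · · · ·
    · · · · · · · · ·
    · · · · · · · · ·
    · · · · · · · · ·
    · · · · · · · · ·

Z-buffer (winner per pixel, '.' = empty):
  . . . . . . . 0 .
  . . . . . 1 0 0 .
  . . . . . 3 0 0 .
  . . . . 1 3 3 0 .
  . . . . 1 3 3 3 .
  . . . . 3 3 3 3 .
  . . . . 3 . 0 0 .
  . . . . . . . 0 .
  . . . . . . . . .
  . . . . . . . . .
  . . . . . . . . .

Final: 3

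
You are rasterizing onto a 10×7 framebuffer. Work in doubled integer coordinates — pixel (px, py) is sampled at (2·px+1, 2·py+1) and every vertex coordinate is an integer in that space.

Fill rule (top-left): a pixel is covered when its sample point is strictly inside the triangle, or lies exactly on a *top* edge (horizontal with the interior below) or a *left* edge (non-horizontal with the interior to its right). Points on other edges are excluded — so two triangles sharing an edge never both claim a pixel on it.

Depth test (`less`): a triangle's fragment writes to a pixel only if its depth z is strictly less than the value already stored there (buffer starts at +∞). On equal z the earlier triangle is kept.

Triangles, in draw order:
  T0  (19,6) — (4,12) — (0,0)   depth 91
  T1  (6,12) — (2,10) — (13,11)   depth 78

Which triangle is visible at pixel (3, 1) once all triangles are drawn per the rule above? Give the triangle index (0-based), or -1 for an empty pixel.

T0:
  2·area = 204
  edge (19, 6)→(4, 12): d=(-15,6) right/bottom  bias=-1
  edge (4, 12)→(0, 0): d=(-4,-12) top-left  bias=+0
  edge (0, 0)→(19, 6): d=(19,6) right/bottom  bias=-1
    (0,0)@(1, 1): e=[183,8,13] → █
    (1,0)@(3, 1): e=[171,32,1] → █
    (2,0)@(5, 1): e=[159,56,-11] → ·
    (0,1)@(1, 3): e=[153,0,51] → █  [on edge]
    (2,1)@(5, 3): e=[129,48,27] → █
    (3,1)@(7, 3): e=[117,72,15] → █
    (4,1)@(9, 3): e=[105,96,3] → █
    (5,1)@(11, 3): e=[93,120,-9] → ·
    (0,2)@(1, 5): e=[123,-8,89] → ·
    (1,2)@(3, 5): e=[111,16,77] → █
    (5,2)@(11, 5): e=[63,112,29] → █
    (6,2)@(13, 5): e=[51,136,17] → █
    (1,4)@(3, 9): e=[51,0,153] → █  [on edge]
  covered (27 px):
    █ █ · · · · · · · ·
    █ █ █ █ █ · · · · ·
    · █ █ █ █ █ █ █ · ·
    · █ █ █ █ █ █ █ · ·
    · █ █ █ █ █ · · · ·
    · · █ · · · · · · ·
    · · · · · · · · · ·
T1:
  2·area = 18
  edge (6, 12)→(2, 10): d=(-4,-2) top-left  bias=+0
  edge (2, 10)→(13, 11): d=(11,1) right/bottom  bias=-1
  edge (13, 11)→(6, 12): d=(-7,1) right/bottom  bias=-1
    (2,5)@(5, 11): e=[2,8,8] → █
    (3,5)@(7, 11): e=[6,6,6] → █
    (4,5)@(9, 11): e=[10,4,4] → █
    (5,5)@(11, 11): e=[14,2,2] → █
    (6,5)@(13, 11): e=[18,0,0] → ·  [on edge]
    (2,6)@(5, 13): e=[-6,30,-6] → ·
    (3,6)@(7, 13): e=[-2,28,-8] → ·
    (4,6)@(9, 13): e=[2,26,-10] → ·
    (5,6)@(11, 13): e=[6,24,-12] → ·
  covered (4 px):
    · · · · · · · · · ·
    · · · · · · · · · ·
    · · · · · · · · · ·
    · · · · · · · · · ·
    · · · · · · · · · ·
    · · █ █ █ █ · · · ·
    · · · · · · · · · ·

Z-buffer (winner per pixel, '.' = empty):
  0 0 . . . . . . . .
  0 0 0 0 0 . . . . .
  . 0 0 0 0 0 0 0 . .
  . 0 0 0 0 0 0 0 . .
  . 0 0 0 0 0 . . . .
  . . 1 1 1 1 . . . .
  . . . . . . . . . .

Answer: 0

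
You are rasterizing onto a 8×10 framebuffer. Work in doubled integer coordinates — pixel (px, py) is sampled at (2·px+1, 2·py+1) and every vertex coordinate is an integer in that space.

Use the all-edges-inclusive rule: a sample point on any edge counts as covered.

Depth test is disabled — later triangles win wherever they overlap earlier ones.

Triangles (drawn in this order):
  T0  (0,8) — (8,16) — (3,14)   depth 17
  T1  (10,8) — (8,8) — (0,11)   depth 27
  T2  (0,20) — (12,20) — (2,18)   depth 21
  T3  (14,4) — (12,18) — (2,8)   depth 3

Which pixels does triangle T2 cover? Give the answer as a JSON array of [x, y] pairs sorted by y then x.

T0:
  2·area = 24
  edge (0, 8)→(8, 16): d=(8,8) inclusive
  edge (8, 16)→(3, 14): d=(-5,-2) inclusive
  edge (3, 14)→(0, 8): d=(-3,-6) inclusive
    (0,4)@(1, 9): e=[0,21,3] → X  [on edge]
    (1,4)@(3, 9): e=[-16,25,15] → .
    (0,5)@(1, 11): e=[16,11,-3] → .
    (1,5)@(3, 11): e=[0,15,9] → X  [on edge]
    (2,5)@(5, 11): e=[-16,19,21] → .
    (1,6)@(3, 13): e=[16,5,3] → X
    (2,6)@(5, 13): e=[0,9,15] → X  [on edge]
    (3,6)@(7, 13): e=[-16,13,27] → .
    (1,7)@(3, 15): e=[32,-5,-3] → .
    (2,7)@(5, 15): e=[16,-1,9] → .
    (3,7)@(7, 15): e=[0,3,21] → X  [on edge]
    (4,7)@(9, 15): e=[-16,7,33] → .
    (4,8)@(9, 17): e=[0,-3,27] → .  [on edge]
    (5,9)@(11, 19): e=[0,-9,33] → .  [on edge]
  covered (5 px):
    . . . . . . . .
    . . . . . . . .
    . . . . . . . .
    . . . . . . . .
    X . . . . . . .
    . X . . . . . .
    . X X . . . . .
    . . . X . . . .
    . . . . . . . .
    . . . . . . . .
T1:
  2·area = 6  (B↔C swapped to make it positive)
  edge (10, 8)→(0, 11): d=(-10,3) inclusive
  edge (0, 11)→(8, 8): d=(8,-3) inclusive
  edge (8, 8)→(10, 8): d=(2,0) inclusive
  covered (0 px):
    . . . . . . . .
    . . . . . . . .
    . . . . . . . .
    . . . . . . . .
    . . . . . . . .
    . . . . . . . .
    . . . . . . . .
    . . . . . . . .
    . . . . . . . .
    . . . . . . . .
T2:
  2·area = 24  (B↔C swapped to make it positive)
  edge (0, 20)→(2, 18): d=(2,-2) inclusive
  edge (2, 18)→(12, 20): d=(10,2) inclusive
  edge (12, 20)→(0, 20): d=(-12,0) inclusive
    (7,2)@(15, 5): e=[0,-156,180] → .  [on edge]
    (6,3)@(13, 7): e=[0,-132,156] → .  [on edge]
    (5,4)@(11, 9): e=[0,-108,132] → .  [on edge]
    (4,5)@(9, 11): e=[0,-84,108] → .  [on edge]
    (3,6)@(7, 13): e=[0,-60,84] → .  [on edge]
    (2,7)@(5, 15): e=[0,-36,60] → .  [on edge]
    (1,8)@(3, 17): e=[0,-12,36] → .  [on edge]
    (0,9)@(1, 19): e=[0,12,12] → X  [on edge]
    (1,9)@(3, 19): e=[4,8,12] → X
    (2,9)@(5, 19): e=[8,4,12] → X
    (3,9)@(7, 19): e=[12,0,12] → X  [on edge]
    (4,9)@(9, 19): e=[16,-4,12] → .
  covered (4 px):
    . . . . . . . .
    . . . . . . . .
    . . . . . . . .
    . . . . . . . .
    . . . . . . . .
    . . . . . . . .
    . . . . . . . .
    . . . . . . . .
    . . . . . . . .
    X X X X . . . .
T3:
  2·area = 160
  edge (14, 4)→(12, 18): d=(-2,14) inclusive
  edge (12, 18)→(2, 8): d=(-10,-10) inclusive
  edge (2, 8)→(14, 4): d=(12,-4) inclusive
    (5,2)@(11, 5): e=[40,120,0] → X  [on edge]
    (6,2)@(13, 5): e=[12,140,8] → X
    (7,2)@(15, 5): e=[-16,160,16] → .
    (0,3)@(1, 7): e=[176,0,-16] → .  [on edge]
    (2,3)@(5, 7): e=[120,40,0] → X  [on edge]
    (3,3)@(7, 7): e=[92,60,8] → X
    (4,3)@(9, 7): e=[64,80,16] → X
    (7,3)@(15, 7): e=[-20,140,40] → .
    (1,4)@(3, 9): e=[144,0,16] → X  [on edge]
    (7,4)@(15, 9): e=[-24,120,64] → .
    (1,5)@(3, 11): e=[140,-20,40] → .
    (2,5)@(5, 11): e=[112,0,48] → X  [on edge]
    (6,5)@(13, 11): e=[0,80,80] → X  [on edge]
    (3,6)@(7, 13): e=[80,0,80] → X  [on edge]
    (4,7)@(9, 15): e=[48,0,112] → X  [on edge]
    (5,8)@(11, 17): e=[16,0,144] → X  [on edge]
    (6,9)@(13, 19): e=[-16,0,176] → .  [on edge]
  covered (24 px):
    . . . . . . . .
    . . . . . . . .
    . . . . . X X .
    . . X X X X X .
    . X X X X X X .
    . . X X X X X .
    . . . X X X . .
    . . . . X X . .
    . . . . . X . .
    . . . . . . . .

Final: [[0,9],[1,9],[2,9],[3,9]]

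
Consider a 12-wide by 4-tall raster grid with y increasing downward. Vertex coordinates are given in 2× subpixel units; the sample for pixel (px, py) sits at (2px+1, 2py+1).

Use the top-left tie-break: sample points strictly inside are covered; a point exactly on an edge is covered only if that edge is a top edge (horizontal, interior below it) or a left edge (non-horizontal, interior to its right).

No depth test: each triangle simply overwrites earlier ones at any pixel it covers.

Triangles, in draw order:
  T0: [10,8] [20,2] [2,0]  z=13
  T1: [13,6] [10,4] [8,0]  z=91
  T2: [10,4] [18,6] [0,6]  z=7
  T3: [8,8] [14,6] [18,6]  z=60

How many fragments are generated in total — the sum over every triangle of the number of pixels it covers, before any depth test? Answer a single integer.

T0:
  2·area = 128  (B↔C swapped to make it positive)
  edge (10, 8)→(2, 0): d=(-8,-8) top-left  bias=+0
  edge (2, 0)→(20, 2): d=(18,2) right/bottom  bias=-1
  edge (20, 2)→(10, 8): d=(-10,6) right/bottom  bias=-1
    (1,0)@(3, 1): e=[0,16,112] → █  [on edge]
    (2,0)@(5, 1): e=[16,12,100] → █
    (3,0)@(7, 1): e=[32,8,88] → █
    (4,0)@(9, 1): e=[48,4,76] → █
    (5,0)@(11, 1): e=[64,0,64] → ·  [on edge]
    (1,1)@(3, 3): e=[-16,52,92] → ·
    (2,1)@(5, 3): e=[0,48,80] → █  [on edge]
    (5,1)@(11, 3): e=[48,36,44] → █
    (6,1)@(13, 3): e=[64,32,32] → █
    (7,1)@(15, 3): e=[80,28,20] → █
    (8,1)@(17, 3): e=[96,24,8] → █
    (9,1)@(19, 3): e=[112,20,-4] → ·
    (3,2)@(7, 5): e=[0,80,48] → █  [on edge]
    (7,2)@(15, 5): e=[64,64,0] → ·  [on edge]
    (4,3)@(9, 7): e=[0,112,16] → █  [on edge]
  covered (17 px):
    · █ █ █ █ · · · · · · ·
    · · █ █ █ █ █ █ █ · · ·
    · · · █ █ █ █ · · · · ·
    · · · · █ █ · · · · · ·
T1:
  2·area = 8
  edge (13, 6)→(10, 4): d=(-3,-2) top-left  bias=+0
  edge (10, 4)→(8, 0): d=(-2,-4) top-left  bias=+0
  edge (8, 0)→(13, 6): d=(5,6) right/bottom  bias=-1
  covered (0 px):
    · · · · · · · · · · · ·
    · · · · · · · · · · · ·
    · · · · · · · · · · · ·
    · · · · · · · · · · · ·
T2:
  2·area = 36
  edge (10, 4)→(18, 6): d=(8,2) right/bottom  bias=-1
  edge (18, 6)→(0, 6): d=(-18,0) right/bottom  bias=-1
  edge (0, 6)→(10, 4): d=(10,-2) top-left  bias=+0
    (7,1)@(15, 3): e=[-18,54,0] → ·  [on edge]
    (2,2)@(5, 5): e=[18,18,0] → █  [on edge]
    (3,2)@(7, 5): e=[14,18,4] → █
    (4,2)@(9, 5): e=[10,18,8] → █
    (5,2)@(11, 5): e=[6,18,12] → █
    (6,2)@(13, 5): e=[2,18,16] → █
    (7,2)@(15, 5): e=[-2,18,20] → ·
    (2,3)@(5, 7): e=[34,-18,20] → ·
    (3,3)@(7, 7): e=[30,-18,24] → ·
    (4,3)@(9, 7): e=[26,-18,28] → ·
    (5,3)@(11, 7): e=[22,-18,32] → ·
    (6,3)@(13, 7): e=[18,-18,36] → ·
  covered (5 px):
    · · · · · · · · · · · ·
    · · · · · · · · · · · ·
    · · █ █ █ █ █ · · · · ·
    · · · · · · · · · · · ·
T3:
  2·area = 8
  edge (8, 8)→(14, 6): d=(6,-2) top-left  bias=+0
  edge (14, 6)→(18, 6): d=(4,0) top-left  bias=+0
  edge (18, 6)→(8, 8): d=(-10,2) right/bottom  bias=-1
    (11,1)@(23, 3): e=[0,-12,20] → ·  [on edge]
    (8,2)@(17, 5): e=[0,-4,12] → ·  [on edge]
    (11,2)@(23, 5): e=[12,-4,0] → ·  [on edge]
    (5,3)@(11, 7): e=[0,4,4] → █  [on edge]
    (6,3)@(13, 7): e=[4,4,0] → ·  [on edge]
  covered (1 px):
    · · · · · · · · · · · ·
    · · · · · · · · · · · ·
    · · · · · · · · · · · ·
    · · · · · █ · · · · · ·

Answer: 23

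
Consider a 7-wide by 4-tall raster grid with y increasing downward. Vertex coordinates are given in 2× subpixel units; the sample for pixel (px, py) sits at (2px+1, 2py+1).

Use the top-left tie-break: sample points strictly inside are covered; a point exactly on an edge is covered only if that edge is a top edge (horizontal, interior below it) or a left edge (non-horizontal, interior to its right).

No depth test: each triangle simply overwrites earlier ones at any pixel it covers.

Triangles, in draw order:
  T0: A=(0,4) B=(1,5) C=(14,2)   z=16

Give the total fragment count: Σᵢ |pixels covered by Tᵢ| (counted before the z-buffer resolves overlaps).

T0:
  2·area = 16  (B↔C swapped to make it positive)
  edge (0, 4)→(14, 2): d=(14,-2) top-left  bias=+0
  edge (14, 2)→(1, 5): d=(-13,3) right/bottom  bias=-1
  edge (1, 5)→(0, 4): d=(-1,-1) top-left  bias=+0
    (3,1)@(7, 3): e=[0,8,8] → X  [on edge]
    (4,1)@(9, 3): e=[4,2,10] → X
    (5,1)@(11, 3): e=[8,-4,12] → .
    (0,2)@(1, 5): e=[16,0,0] → .  [on edge]
    (3,2)@(7, 5): e=[28,-18,6] → .
    (4,2)@(9, 5): e=[32,-24,8] → .
    (1,3)@(3, 7): e=[48,-32,0] → .  [on edge]
  covered (2 px):
    . . . . . . .
    . . . X X . .
    . . . . . . .
    . . . . . . .

Answer: 2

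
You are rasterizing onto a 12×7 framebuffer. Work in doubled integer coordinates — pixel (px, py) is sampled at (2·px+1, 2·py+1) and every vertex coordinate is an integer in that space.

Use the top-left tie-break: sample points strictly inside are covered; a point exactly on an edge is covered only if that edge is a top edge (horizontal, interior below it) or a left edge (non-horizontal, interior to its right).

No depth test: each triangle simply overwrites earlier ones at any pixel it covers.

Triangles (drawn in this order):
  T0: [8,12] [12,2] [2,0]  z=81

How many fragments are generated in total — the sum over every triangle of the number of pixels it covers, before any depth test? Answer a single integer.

T0:
  2·area = 108  (B↔C swapped to make it positive)
  edge (8, 12)→(2, 0): d=(-6,-12) top-left  bias=+0
  edge (2, 0)→(12, 2): d=(10,2) right/bottom  bias=-1
  edge (12, 2)→(8, 12): d=(-4,10) right/bottom  bias=-1
    (1,0)@(3, 1): e=[6,8,94] → X
    (2,0)@(5, 1): e=[30,4,74] → X
    (3,0)@(7, 1): e=[54,0,54] → .  [on edge]
    (1,1)@(3, 3): e=[-6,28,86] → .
    (2,1)@(5, 3): e=[18,24,66] → X
    (3,1)@(7, 3): e=[42,20,46] → X
    (4,1)@(9, 3): e=[66,16,26] → X
    (5,1)@(11, 3): e=[90,12,6] → X
    (6,1)@(13, 3): e=[114,8,-14] → .
    (8,1)@(17, 3): e=[162,0,-54] → .  [on edge]
    (2,2)@(5, 5): e=[6,44,58] → X
    (5,2)@(11, 5): e=[78,32,-2] → .
  covered (13 px):
    . X X . . . . . . . . .
    . . X X X X . . . . . .
    . . X X X . . . . . . .
    . . . X X . . . . . . .
    . . . X X . . . . . . .
    . . . . . . . . . . . .
    . . . . . . . . . . . .

Final: 13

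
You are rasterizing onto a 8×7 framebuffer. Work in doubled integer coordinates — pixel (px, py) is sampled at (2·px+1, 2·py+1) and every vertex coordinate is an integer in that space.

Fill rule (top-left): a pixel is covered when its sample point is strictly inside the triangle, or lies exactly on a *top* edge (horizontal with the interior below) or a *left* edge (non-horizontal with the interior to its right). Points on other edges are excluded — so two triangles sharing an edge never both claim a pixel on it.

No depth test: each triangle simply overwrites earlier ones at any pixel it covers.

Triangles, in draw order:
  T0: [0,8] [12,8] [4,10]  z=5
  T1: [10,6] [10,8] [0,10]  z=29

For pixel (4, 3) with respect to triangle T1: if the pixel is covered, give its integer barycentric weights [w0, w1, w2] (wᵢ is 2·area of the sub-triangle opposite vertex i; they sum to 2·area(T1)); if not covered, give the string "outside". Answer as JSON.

T0:
  2·area = 24
  edge (0, 8)→(12, 8): d=(12,0) top-left  bias=+0
  edge (12, 8)→(4, 10): d=(-8,2) right/bottom  bias=-1
  edge (4, 10)→(0, 8): d=(-4,-2) top-left  bias=+0
    (1,4)@(3, 9): e=[12,10,2] → #
    (2,4)@(5, 9): e=[12,6,6] → #
    (3,4)@(7, 9): e=[12,2,10] → #
    (4,4)@(9, 9): e=[12,-2,14] → ·
    (1,5)@(3, 11): e=[36,-6,-6] → ·
    (2,5)@(5, 11): e=[36,-10,-2] → ·
    (3,5)@(7, 11): e=[36,-14,2] → ·
  covered (3 px):
    · · · · · · · ·
    · · · · · · · ·
    · · · · · · · ·
    · · · · · · · ·
    · # # # · · · ·
    · · · · · · · ·
    · · · · · · · ·
T1:
  2·area = 20
  edge (10, 6)→(10, 8): d=(0,2) right/bottom  bias=-1
  edge (10, 8)→(0, 10): d=(-10,2) right/bottom  bias=-1
  edge (0, 10)→(10, 6): d=(10,-4) top-left  bias=+0
    (4,3)@(9, 7): e=[2,12,6] → #
    (5,3)@(11, 7): e=[-2,8,14] → ·
    (7,3)@(15, 7): e=[-10,0,30] → ·  [on edge]
    (1,4)@(3, 9): e=[14,4,2] → #
    (2,4)@(5, 9): e=[10,0,10] → ·  [on edge]
    (4,4)@(9, 9): e=[2,-8,26] → ·
    (1,5)@(3, 11): e=[14,-16,22] → ·
  covered (2 px):
    · · · · · · · ·
    · · · · · · · ·
    · · · · · · · ·
    · · · · # · · ·
    · # · · · · · ·
    · · · · · · · ·
    · · · · · · · ·

Answer: [12,6,2]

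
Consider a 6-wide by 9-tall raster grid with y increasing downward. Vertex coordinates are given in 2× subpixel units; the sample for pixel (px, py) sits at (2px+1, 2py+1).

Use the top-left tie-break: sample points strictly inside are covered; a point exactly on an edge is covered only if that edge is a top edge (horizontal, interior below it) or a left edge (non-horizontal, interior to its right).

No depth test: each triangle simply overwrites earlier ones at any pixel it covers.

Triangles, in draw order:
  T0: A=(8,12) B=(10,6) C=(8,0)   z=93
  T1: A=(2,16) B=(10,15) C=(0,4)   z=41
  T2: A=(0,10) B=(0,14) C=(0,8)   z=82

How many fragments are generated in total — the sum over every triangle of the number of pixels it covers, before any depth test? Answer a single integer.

T0:
  2·area = 24  (B↔C swapped to make it positive)
  edge (8, 12)→(8, 0): d=(0,-12) top-left  bias=+0
  edge (8, 0)→(10, 6): d=(2,6) right/bottom  bias=-1
  edge (10, 6)→(8, 12): d=(-2,6) right/bottom  bias=-1
    (4,1)@(9, 3): e=[12,0,12] → ·  [on edge]
    (5,1)@(11, 3): e=[36,-12,0] → ·  [on edge]
    (4,2)@(9, 5): e=[12,4,8] → #
    (5,2)@(11, 5): e=[36,-8,-4] → ·
    (4,3)@(9, 7): e=[12,8,4] → #
    (5,3)@(11, 7): e=[36,-4,-8] → ·
    (4,4)@(9, 9): e=[12,12,0] → ·  [on edge]
    (5,4)@(11, 9): e=[36,0,-12] → ·  [on edge]
    (3,7)@(7, 15): e=[-12,36,0] → ·  [on edge]
  covered (2 px):
    · · · · · ·
    · · · · · ·
    · · · · # ·
    · · · · # ·
    · · · · · ·
    · · · · · ·
    · · · · · ·
    · · · · · ·
    · · · · · ·
T1:
  2·area = 98  (B↔C swapped to make it positive)
  edge (2, 16)→(0, 4): d=(-2,-12) top-left  bias=+0
  edge (0, 4)→(10, 15): d=(10,11) right/bottom  bias=-1
  edge (10, 15)→(2, 16): d=(-8,1) right/bottom  bias=-1
    (0,3)@(1, 7): e=[6,19,73] → #
    (1,3)@(3, 7): e=[30,-3,71] → ·
    (0,4)@(1, 9): e=[2,39,57] → #
    (1,4)@(3, 9): e=[26,17,55] → #
    (2,4)@(5, 9): e=[50,-5,53] → ·
    (0,5)@(1, 11): e=[-2,59,41] → ·
    (1,5)@(3, 11): e=[22,37,39] → #
    (2,5)@(5, 11): e=[46,15,37] → #
    (3,5)@(7, 11): e=[70,-7,35] → ·
    (1,6)@(3, 13): e=[18,57,23] → #
    (3,6)@(7, 13): e=[66,13,19] → #
    (4,6)@(9, 13): e=[90,-9,17] → ·
  covered (12 px):
    · · · · · ·
    · · · · · ·
    · · · · · ·
    # · · · · ·
    # # · · · ·
    · # # · · ·
    · # # # · ·
    · # # # # ·
    · · · · · ·
T2:
  degenerate (2·area = 0) — covers nothing

Result: 14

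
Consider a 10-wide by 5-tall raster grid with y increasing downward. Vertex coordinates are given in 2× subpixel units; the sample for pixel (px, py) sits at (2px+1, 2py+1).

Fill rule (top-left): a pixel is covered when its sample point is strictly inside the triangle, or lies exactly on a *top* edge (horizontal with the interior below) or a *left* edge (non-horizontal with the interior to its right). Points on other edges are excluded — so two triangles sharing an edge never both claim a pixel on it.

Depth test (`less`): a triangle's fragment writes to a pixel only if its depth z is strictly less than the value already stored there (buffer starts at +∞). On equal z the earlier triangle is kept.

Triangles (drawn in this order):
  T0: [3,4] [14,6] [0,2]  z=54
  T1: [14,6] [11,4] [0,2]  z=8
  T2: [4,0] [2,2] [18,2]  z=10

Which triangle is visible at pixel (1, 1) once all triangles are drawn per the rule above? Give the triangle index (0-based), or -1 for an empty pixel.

T0:
  2·area = 16  (B↔C swapped to make it positive)
  edge (3, 4)→(0, 2): d=(-3,-2) top-left  bias=+0
  edge (0, 2)→(14, 6): d=(14,4) right/bottom  bias=-1
  edge (14, 6)→(3, 4): d=(-11,-2) top-left  bias=+0
    (1,1)@(3, 3): e=[3,2,11] → X
    (2,1)@(5, 3): e=[7,-6,15] → .
    (1,2)@(3, 5): e=[-3,30,-11] → .
    (4,2)@(9, 5): e=[9,6,1] → X
    (5,2)@(11, 5): e=[13,-2,5] → .
    (4,3)@(9, 7): e=[3,34,-21] → .
  covered (2 px):
    . . . . . . . . . .
    . X . . . . . . . .
    . . . . X . . . . .
    . . . . . . . . . .
    . . . . . . . . . .
T1:
  2·area = 16  (B↔C swapped to make it positive)
  edge (14, 6)→(0, 2): d=(-14,-4) top-left  bias=+0
  edge (0, 2)→(11, 4): d=(11,2) right/bottom  bias=-1
  edge (11, 4)→(14, 6): d=(3,2) right/bottom  bias=-1
    (2,1)@(5, 3): e=[6,1,9] → X
    (3,1)@(7, 3): e=[14,-3,5] → .
    (2,2)@(5, 5): e=[-22,23,15] → .
    (5,2)@(11, 5): e=[2,11,3] → X
    (6,2)@(13, 5): e=[10,7,-1] → .
    (5,3)@(11, 7): e=[-26,33,9] → .
  covered (2 px):
    . . . . . . . . . .
    . . X . . . . . . .
    . . . . . X . . . .
    . . . . . . . . . .
    . . . . . . . . . .
T2:
  2·area = 32  (B↔C swapped to make it positive)
  edge (4, 0)→(18, 2): d=(14,2) right/bottom  bias=-1
  edge (18, 2)→(2, 2): d=(-16,0) right/bottom  bias=-1
  edge (2, 2)→(4, 0): d=(2,-2) top-left  bias=+0
    (1,0)@(3, 1): e=[16,16,0] → X  [on edge]
    (2,0)@(5, 1): e=[12,16,4] → X
    (3,0)@(7, 1): e=[8,16,8] → X
    (4,0)@(9, 1): e=[4,16,12] → X
    (5,0)@(11, 1): e=[0,16,16] → .  [on edge]
    (0,1)@(1, 3): e=[48,-16,0] → .  [on edge]
    (1,1)@(3, 3): e=[44,-16,4] → .
    (2,1)@(5, 3): e=[40,-16,8] → .
    (3,1)@(7, 3): e=[36,-16,12] → .
    (4,1)@(9, 3): e=[32,-16,16] → .
  covered (4 px):
    . X X X X . . . . .
    . . . . . . . . . .
    . . . . . . . . . .
    . . . . . . . . . .
    . . . . . . . . . .

Z-buffer (winner per pixel, '.' = empty):
  . 2 2 2 2 . . . . .
  . 0 1 . . . . . . .
  . . . . 0 1 . . . .
  . . . . . . . . . .
  . . . . . . . . . .

Answer: 0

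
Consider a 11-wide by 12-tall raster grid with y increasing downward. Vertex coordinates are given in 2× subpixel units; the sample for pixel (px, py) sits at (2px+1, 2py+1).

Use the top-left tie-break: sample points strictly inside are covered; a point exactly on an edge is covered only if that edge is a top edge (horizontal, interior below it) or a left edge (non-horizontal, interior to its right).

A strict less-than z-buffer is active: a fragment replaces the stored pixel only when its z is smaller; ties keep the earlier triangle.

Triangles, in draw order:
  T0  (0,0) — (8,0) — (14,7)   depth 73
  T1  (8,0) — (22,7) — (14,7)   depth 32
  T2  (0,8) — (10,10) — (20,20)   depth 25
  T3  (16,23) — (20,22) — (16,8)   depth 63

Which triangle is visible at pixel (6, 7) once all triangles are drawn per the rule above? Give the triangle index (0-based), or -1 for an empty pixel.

T0:
  2·area = 56
  edge (0, 0)→(8, 0): d=(8,0) top-left  bias=+0
  edge (8, 0)→(14, 7): d=(6,7) right/bottom  bias=-1
  edge (14, 7)→(0, 0): d=(-14,-7) top-left  bias=+0
    (1,0)@(3, 1): e=[8,41,7] → #
    (2,0)@(5, 1): e=[8,27,21] → #
    (3,0)@(7, 1): e=[8,13,35] → #
    (4,0)@(9, 1): e=[8,-1,49] → ·
    (1,1)@(3, 3): e=[24,53,-21] → ·
    (2,1)@(5, 3): e=[24,39,-7] → ·
    (3,1)@(7, 3): e=[24,25,7] → #
    (4,1)@(9, 3): e=[24,11,21] → #
    (5,1)@(11, 3): e=[24,-3,35] → ·
    (3,2)@(7, 5): e=[40,37,-21] → ·
    (4,2)@(9, 5): e=[40,23,-7] → ·
    (5,2)@(11, 5): e=[40,9,7] → #
  covered (6 px):
    · # # # · · · · · · ·
    · · · # # · · · · · ·
    · · · · · # · · · · ·
    · · · · · · · · · · ·
    · · · · · · · · · · ·
    · · · · · · · · · · ·
    · · · · · · · · · · ·
    · · · · · · · · · · ·
    · · · · · · · · · · ·
    · · · · · · · · · · ·
    · · · · · · · · · · ·
    · · · · · · · · · · ·
T1:
  2·area = 56
  edge (8, 0)→(22, 7): d=(14,7) right/bottom  bias=-1
  edge (22, 7)→(14, 7): d=(-8,0) right/bottom  bias=-1
  edge (14, 7)→(8, 0): d=(-6,-7) top-left  bias=+0
    (4,0)@(9, 1): e=[7,48,1] → #
    (5,0)@(11, 1): e=[-7,48,15] → ·
    (4,1)@(9, 3): e=[35,32,-11] → ·
    (5,1)@(11, 3): e=[21,32,3] → #
    (6,1)@(13, 3): e=[7,32,17] → #
    (7,1)@(15, 3): e=[-7,32,31] → ·
    (5,2)@(11, 5): e=[49,16,-9] → ·
    (6,2)@(13, 5): e=[35,16,5] → #
    (7,2)@(15, 5): e=[21,16,19] → #
    (8,2)@(17, 5): e=[7,16,33] → #
    (9,2)@(19, 5): e=[-7,16,47] → ·
    (0,3)@(1, 7): e=[147,0,-91] → ·  [on edge]
    (1,3)@(3, 7): e=[133,0,-77] → ·  [on edge]
    (2,3)@(5, 7): e=[119,0,-63] → ·  [on edge]
    (3,3)@(7, 7): e=[105,0,-49] → ·  [on edge]
    (4,3)@(9, 7): e=[91,0,-35] → ·  [on edge]
    (5,3)@(11, 7): e=[77,0,-21] → ·  [on edge]
    (6,3)@(13, 7): e=[63,0,-7] → ·  [on edge]
    (7,3)@(15, 7): e=[49,0,7] → ·  [on edge]
    (8,3)@(17, 7): e=[35,0,21] → ·  [on edge]
    (9,3)@(19, 7): e=[21,0,35] → ·  [on edge]
    (10,3)@(21, 7): e=[7,0,49] → ·  [on edge]
  covered (6 px):
    · · · · # · · · · · ·
    · · · · · # # · · · ·
    · · · · · · # # # · ·
    · · · · · · · · · · ·
    · · · · · · · · · · ·
    · · · · · · · · · · ·
    · · · · · · · · · · ·
    · · · · · · · · · · ·
    · · · · · · · · · · ·
    · · · · · · · · · · ·
    · · · · · · · · · · ·
    · · · · · · · · · · ·
T2:
  2·area = 80
  edge (0, 8)→(10, 10): d=(10,2) right/bottom  bias=-1
  edge (10, 10)→(20, 20): d=(10,10) right/bottom  bias=-1
  edge (20, 20)→(0, 8): d=(-20,-12) top-left  bias=+0
    (0,0)@(1, 1): e=[-72,0,152] → ·  [on edge]
    (1,1)@(3, 3): e=[-56,0,136] → ·  [on edge]
    (2,2)@(5, 5): e=[-40,0,120] → ·  [on edge]
    (3,3)@(7, 7): e=[-24,0,104] → ·  [on edge]
    (1,4)@(3, 9): e=[4,60,16] → #
    (2,4)@(5, 9): e=[0,40,40] → ·  [on edge]
    (4,4)@(9, 9): e=[-8,0,88] → ·  [on edge]
    (1,5)@(3, 11): e=[24,80,-24] → ·
    (2,5)@(5, 11): e=[20,60,0] → #  [on edge]
    (3,5)@(7, 11): e=[16,40,24] → #
    (4,5)@(9, 11): e=[12,20,48] → #
    (5,5)@(11, 11): e=[8,0,72] → ·  [on edge]
    (7,5)@(15, 11): e=[0,-40,120] → ·  [on edge]
    (6,6)@(13, 13): e=[24,0,56] → ·  [on edge]
    (7,7)@(15, 15): e=[40,0,40] → ·  [on edge]
    (7,8)@(15, 17): e=[60,20,0] → #  [on edge]
    (8,8)@(17, 17): e=[56,0,24] → ·  [on edge]
    (9,9)@(19, 19): e=[72,0,8] → ·  [on edge]
    (10,10)@(21, 21): e=[88,0,-8] → ·  [on edge]
  covered (8 px):
    · · · · · · · · · · ·
    · · · · · · · · · · ·
    · · · · · · · · · · ·
    · · · · · · · · · · ·
    · # · · · · · · · · ·
    · · # # # · · · · · ·
    · · · · # # · · · · ·
    · · · · · · # · · · ·
    · · · · · · · # · · ·
    · · · · · · · · · · ·
    · · · · · · · · · · ·
    · · · · · · · · · · ·
T3:
  2·area = 60  (B↔C swapped to make it positive)
  edge (16, 23)→(16, 8): d=(0,-15) top-left  bias=+0
  edge (16, 8)→(20, 22): d=(4,14) right/bottom  bias=-1
  edge (20, 22)→(16, 23): d=(-4,1) right/bottom  bias=-1
    (8,6)@(17, 13): e=[15,6,39] → #
    (9,6)@(19, 13): e=[45,-22,37] → ·
    (8,7)@(17, 15): e=[15,14,31] → #
    (9,7)@(19, 15): e=[45,-14,29] → ·
    (8,8)@(17, 17): e=[15,22,23] → #
    (9,8)@(19, 17): e=[45,-6,21] → ·
    (8,9)@(17, 19): e=[15,30,15] → #
    (9,9)@(19, 19): e=[45,2,13] → #
    (10,9)@(21, 19): e=[75,-26,11] → ·
    (8,10)@(17, 21): e=[15,38,7] → #
    (10,10)@(21, 21): e=[75,-18,3] → ·
    (8,11)@(17, 23): e=[15,46,-1] → ·
  covered (7 px):
    · · · · · · · · · · ·
    · · · · · · · · · · ·
    · · · · · · · · · · ·
    · · · · · · · · · · ·
    · · · · · · · · · · ·
    · · · · · · · · · · ·
    · · · · · · · · # · ·
    · · · · · · · · # · ·
    · · · · · · · · # · ·
    · · · · · · · · # # ·
    · · · · · · · · # # ·
    · · · · · · · · · · ·

Z-buffer (winner per pixel, '.' = empty):
  . 0 0 0 1 . . . . . .
  . . . 0 0 1 1 . . . .
  . . . . . 0 1 1 1 . .
  . . . . . . . . . . .
  . 2 . . . . . . . . .
  . . 2 2 2 . . . . . .
  . . . . 2 2 . . 3 . .
  . . . . . . 2 . 3 . .
  . . . . . . . 2 3 . .
  . . . . . . . . 3 3 .
  . . . . . . . . 3 3 .
  . . . . . . . . . . .

Final: 2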